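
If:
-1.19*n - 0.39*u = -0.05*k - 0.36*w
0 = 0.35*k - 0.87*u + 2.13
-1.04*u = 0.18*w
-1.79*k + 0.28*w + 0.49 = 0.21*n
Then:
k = -1.06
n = -4.24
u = 2.02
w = -11.69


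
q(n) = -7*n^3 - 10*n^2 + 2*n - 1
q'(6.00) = -874.00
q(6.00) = -1861.00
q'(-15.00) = -4423.00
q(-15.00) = 21344.00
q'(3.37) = -303.89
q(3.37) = -375.74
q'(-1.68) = -23.67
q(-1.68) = 0.61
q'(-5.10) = -442.21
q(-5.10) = 657.26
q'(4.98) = -618.41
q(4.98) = -1103.59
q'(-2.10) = -48.61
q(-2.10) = 15.53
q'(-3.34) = -165.47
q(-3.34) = 141.58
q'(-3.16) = -144.50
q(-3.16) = 113.71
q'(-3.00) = -127.00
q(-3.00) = 92.00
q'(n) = -21*n^2 - 20*n + 2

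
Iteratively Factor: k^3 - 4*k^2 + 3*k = (k - 3)*(k^2 - k) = (k - 3)*(k - 1)*(k)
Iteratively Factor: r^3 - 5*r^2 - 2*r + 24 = (r - 3)*(r^2 - 2*r - 8) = (r - 3)*(r + 2)*(r - 4)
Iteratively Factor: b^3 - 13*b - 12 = (b + 1)*(b^2 - b - 12) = (b + 1)*(b + 3)*(b - 4)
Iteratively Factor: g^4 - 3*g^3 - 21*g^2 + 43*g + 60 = (g + 4)*(g^3 - 7*g^2 + 7*g + 15) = (g - 3)*(g + 4)*(g^2 - 4*g - 5) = (g - 5)*(g - 3)*(g + 4)*(g + 1)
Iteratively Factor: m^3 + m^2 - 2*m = (m - 1)*(m^2 + 2*m) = m*(m - 1)*(m + 2)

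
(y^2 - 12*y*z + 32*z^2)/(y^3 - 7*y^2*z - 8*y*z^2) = (y - 4*z)/(y*(y + z))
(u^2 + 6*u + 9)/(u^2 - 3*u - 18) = (u + 3)/(u - 6)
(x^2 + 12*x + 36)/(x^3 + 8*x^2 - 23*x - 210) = (x + 6)/(x^2 + 2*x - 35)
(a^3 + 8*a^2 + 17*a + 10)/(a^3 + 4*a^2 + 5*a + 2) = (a + 5)/(a + 1)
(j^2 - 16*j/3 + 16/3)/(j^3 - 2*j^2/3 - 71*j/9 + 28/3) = 3*(j - 4)/(3*j^2 + 2*j - 21)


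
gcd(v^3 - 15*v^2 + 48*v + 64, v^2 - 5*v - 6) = v + 1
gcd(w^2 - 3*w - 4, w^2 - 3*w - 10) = 1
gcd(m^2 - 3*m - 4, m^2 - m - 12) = m - 4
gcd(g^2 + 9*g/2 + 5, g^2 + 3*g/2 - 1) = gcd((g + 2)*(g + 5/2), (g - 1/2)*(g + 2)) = g + 2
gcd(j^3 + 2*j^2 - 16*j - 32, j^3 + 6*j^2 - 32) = j + 4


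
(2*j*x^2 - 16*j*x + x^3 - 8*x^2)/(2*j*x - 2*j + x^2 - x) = x*(x - 8)/(x - 1)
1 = 1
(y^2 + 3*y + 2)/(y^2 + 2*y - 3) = (y^2 + 3*y + 2)/(y^2 + 2*y - 3)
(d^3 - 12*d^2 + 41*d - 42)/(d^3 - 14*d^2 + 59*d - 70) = (d - 3)/(d - 5)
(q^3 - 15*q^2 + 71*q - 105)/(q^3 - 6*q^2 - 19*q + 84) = (q - 5)/(q + 4)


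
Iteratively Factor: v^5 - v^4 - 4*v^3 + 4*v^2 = (v - 2)*(v^4 + v^3 - 2*v^2) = v*(v - 2)*(v^3 + v^2 - 2*v) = v*(v - 2)*(v + 2)*(v^2 - v) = v^2*(v - 2)*(v + 2)*(v - 1)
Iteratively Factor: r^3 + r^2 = (r)*(r^2 + r) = r^2*(r + 1)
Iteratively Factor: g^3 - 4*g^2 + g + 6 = (g + 1)*(g^2 - 5*g + 6) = (g - 2)*(g + 1)*(g - 3)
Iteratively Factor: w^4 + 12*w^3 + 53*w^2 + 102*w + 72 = (w + 4)*(w^3 + 8*w^2 + 21*w + 18) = (w + 3)*(w + 4)*(w^2 + 5*w + 6) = (w + 3)^2*(w + 4)*(w + 2)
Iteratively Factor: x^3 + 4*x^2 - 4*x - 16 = (x + 4)*(x^2 - 4) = (x + 2)*(x + 4)*(x - 2)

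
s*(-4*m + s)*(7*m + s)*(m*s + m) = -28*m^3*s^2 - 28*m^3*s + 3*m^2*s^3 + 3*m^2*s^2 + m*s^4 + m*s^3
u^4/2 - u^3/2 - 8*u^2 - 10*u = u*(u/2 + 1)*(u - 5)*(u + 2)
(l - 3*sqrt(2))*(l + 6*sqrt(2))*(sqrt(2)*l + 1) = sqrt(2)*l^3 + 7*l^2 - 33*sqrt(2)*l - 36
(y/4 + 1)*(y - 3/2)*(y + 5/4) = y^3/4 + 15*y^2/16 - 23*y/32 - 15/8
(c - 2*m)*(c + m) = c^2 - c*m - 2*m^2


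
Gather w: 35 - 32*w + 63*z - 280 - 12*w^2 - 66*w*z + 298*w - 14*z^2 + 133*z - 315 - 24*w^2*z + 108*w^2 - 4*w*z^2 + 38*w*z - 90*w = w^2*(96 - 24*z) + w*(-4*z^2 - 28*z + 176) - 14*z^2 + 196*z - 560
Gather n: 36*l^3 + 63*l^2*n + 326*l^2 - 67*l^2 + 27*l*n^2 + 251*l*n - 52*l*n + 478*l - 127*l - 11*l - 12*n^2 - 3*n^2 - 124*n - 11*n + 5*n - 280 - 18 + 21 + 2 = 36*l^3 + 259*l^2 + 340*l + n^2*(27*l - 15) + n*(63*l^2 + 199*l - 130) - 275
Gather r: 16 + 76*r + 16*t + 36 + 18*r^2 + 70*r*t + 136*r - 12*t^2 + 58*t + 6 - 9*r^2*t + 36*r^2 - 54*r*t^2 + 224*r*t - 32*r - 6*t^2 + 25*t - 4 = r^2*(54 - 9*t) + r*(-54*t^2 + 294*t + 180) - 18*t^2 + 99*t + 54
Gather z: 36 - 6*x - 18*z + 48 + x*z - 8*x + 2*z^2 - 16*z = -14*x + 2*z^2 + z*(x - 34) + 84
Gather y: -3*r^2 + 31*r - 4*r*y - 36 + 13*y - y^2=-3*r^2 + 31*r - y^2 + y*(13 - 4*r) - 36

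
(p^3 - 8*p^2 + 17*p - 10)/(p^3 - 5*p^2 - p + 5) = (p - 2)/(p + 1)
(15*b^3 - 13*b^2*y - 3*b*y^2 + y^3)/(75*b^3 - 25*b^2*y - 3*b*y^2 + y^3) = (-3*b^2 + 2*b*y + y^2)/(-15*b^2 + 2*b*y + y^2)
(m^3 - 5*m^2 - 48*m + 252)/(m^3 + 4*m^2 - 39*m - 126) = (m - 6)/(m + 3)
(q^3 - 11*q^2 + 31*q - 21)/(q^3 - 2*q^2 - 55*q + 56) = (q^2 - 10*q + 21)/(q^2 - q - 56)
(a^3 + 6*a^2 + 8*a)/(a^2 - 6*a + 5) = a*(a^2 + 6*a + 8)/(a^2 - 6*a + 5)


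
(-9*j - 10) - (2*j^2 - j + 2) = -2*j^2 - 8*j - 12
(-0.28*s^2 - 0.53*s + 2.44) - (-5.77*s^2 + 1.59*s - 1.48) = 5.49*s^2 - 2.12*s + 3.92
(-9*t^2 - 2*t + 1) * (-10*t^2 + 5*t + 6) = 90*t^4 - 25*t^3 - 74*t^2 - 7*t + 6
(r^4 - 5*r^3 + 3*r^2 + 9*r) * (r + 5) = r^5 - 22*r^3 + 24*r^2 + 45*r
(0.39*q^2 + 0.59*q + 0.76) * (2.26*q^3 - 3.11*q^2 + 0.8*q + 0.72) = 0.8814*q^5 + 0.1205*q^4 + 0.1947*q^3 - 1.6108*q^2 + 1.0328*q + 0.5472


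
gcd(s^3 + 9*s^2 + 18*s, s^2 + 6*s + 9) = s + 3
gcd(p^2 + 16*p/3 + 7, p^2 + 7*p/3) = p + 7/3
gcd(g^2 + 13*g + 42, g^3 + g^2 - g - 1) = 1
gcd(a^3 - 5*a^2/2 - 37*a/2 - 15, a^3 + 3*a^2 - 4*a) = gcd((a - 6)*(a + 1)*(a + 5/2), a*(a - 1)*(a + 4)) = 1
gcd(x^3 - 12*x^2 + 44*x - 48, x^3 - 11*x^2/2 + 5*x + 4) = x^2 - 6*x + 8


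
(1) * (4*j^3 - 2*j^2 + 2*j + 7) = 4*j^3 - 2*j^2 + 2*j + 7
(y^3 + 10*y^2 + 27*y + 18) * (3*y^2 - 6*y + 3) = 3*y^5 + 24*y^4 + 24*y^3 - 78*y^2 - 27*y + 54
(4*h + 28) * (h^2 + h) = 4*h^3 + 32*h^2 + 28*h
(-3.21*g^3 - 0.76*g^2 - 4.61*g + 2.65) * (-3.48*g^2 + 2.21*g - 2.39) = 11.1708*g^5 - 4.4493*g^4 + 22.0351*g^3 - 17.5937*g^2 + 16.8744*g - 6.3335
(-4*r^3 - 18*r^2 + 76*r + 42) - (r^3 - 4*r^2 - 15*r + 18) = -5*r^3 - 14*r^2 + 91*r + 24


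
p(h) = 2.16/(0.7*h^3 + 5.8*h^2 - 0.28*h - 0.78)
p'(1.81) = -0.12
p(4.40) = 0.01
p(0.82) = 0.66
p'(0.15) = -6.86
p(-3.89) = 0.05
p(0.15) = -3.13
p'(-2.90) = 0.03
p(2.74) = 0.04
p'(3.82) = -0.01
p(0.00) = -2.77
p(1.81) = 0.10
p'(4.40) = -0.01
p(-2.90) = 0.07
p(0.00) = -2.77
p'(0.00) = 0.99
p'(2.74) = -0.03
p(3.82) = 0.02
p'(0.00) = 0.99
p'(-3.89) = 0.01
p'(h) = 2.16*(-2.1*h^2 - 11.6*h + 0.28)/(0.7*h^3 + 5.8*h^2 - 0.28*h - 0.78)^2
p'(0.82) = -2.14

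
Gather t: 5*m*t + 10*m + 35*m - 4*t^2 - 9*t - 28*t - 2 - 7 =45*m - 4*t^2 + t*(5*m - 37) - 9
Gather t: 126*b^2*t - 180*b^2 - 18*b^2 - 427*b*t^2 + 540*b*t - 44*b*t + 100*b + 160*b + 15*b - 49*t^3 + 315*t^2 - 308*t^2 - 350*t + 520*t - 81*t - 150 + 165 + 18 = -198*b^2 + 275*b - 49*t^3 + t^2*(7 - 427*b) + t*(126*b^2 + 496*b + 89) + 33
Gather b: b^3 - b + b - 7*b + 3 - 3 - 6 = b^3 - 7*b - 6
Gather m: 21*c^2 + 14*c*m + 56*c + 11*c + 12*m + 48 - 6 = 21*c^2 + 67*c + m*(14*c + 12) + 42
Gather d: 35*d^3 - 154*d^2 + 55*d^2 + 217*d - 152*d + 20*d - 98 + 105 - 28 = 35*d^3 - 99*d^2 + 85*d - 21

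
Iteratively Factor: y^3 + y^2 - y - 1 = (y + 1)*(y^2 - 1) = (y + 1)^2*(y - 1)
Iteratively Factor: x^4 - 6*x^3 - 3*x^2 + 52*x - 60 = (x - 2)*(x^3 - 4*x^2 - 11*x + 30) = (x - 5)*(x - 2)*(x^2 + x - 6) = (x - 5)*(x - 2)^2*(x + 3)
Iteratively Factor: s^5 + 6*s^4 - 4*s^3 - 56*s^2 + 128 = (s + 2)*(s^4 + 4*s^3 - 12*s^2 - 32*s + 64) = (s - 2)*(s + 2)*(s^3 + 6*s^2 - 32) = (s - 2)^2*(s + 2)*(s^2 + 8*s + 16) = (s - 2)^2*(s + 2)*(s + 4)*(s + 4)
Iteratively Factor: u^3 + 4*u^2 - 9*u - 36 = (u - 3)*(u^2 + 7*u + 12) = (u - 3)*(u + 3)*(u + 4)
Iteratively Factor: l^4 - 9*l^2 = (l)*(l^3 - 9*l) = l*(l - 3)*(l^2 + 3*l) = l^2*(l - 3)*(l + 3)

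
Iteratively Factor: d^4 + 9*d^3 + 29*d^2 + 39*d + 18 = (d + 2)*(d^3 + 7*d^2 + 15*d + 9) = (d + 2)*(d + 3)*(d^2 + 4*d + 3) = (d + 2)*(d + 3)^2*(d + 1)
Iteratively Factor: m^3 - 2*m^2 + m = (m - 1)*(m^2 - m) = (m - 1)^2*(m)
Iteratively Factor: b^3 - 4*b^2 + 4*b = (b - 2)*(b^2 - 2*b) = b*(b - 2)*(b - 2)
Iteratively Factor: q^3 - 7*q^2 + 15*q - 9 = (q - 1)*(q^2 - 6*q + 9) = (q - 3)*(q - 1)*(q - 3)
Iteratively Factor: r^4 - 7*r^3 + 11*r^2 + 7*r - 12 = (r - 4)*(r^3 - 3*r^2 - r + 3) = (r - 4)*(r - 1)*(r^2 - 2*r - 3) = (r - 4)*(r - 1)*(r + 1)*(r - 3)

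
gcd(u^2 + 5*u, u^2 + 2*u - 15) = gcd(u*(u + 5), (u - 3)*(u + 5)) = u + 5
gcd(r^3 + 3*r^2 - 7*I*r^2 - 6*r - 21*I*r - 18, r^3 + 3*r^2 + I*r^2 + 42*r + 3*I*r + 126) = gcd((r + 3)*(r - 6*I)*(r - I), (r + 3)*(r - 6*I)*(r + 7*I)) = r^2 + r*(3 - 6*I) - 18*I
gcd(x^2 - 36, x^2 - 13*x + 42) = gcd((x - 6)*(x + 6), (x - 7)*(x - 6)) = x - 6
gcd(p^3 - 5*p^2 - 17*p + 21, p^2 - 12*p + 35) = p - 7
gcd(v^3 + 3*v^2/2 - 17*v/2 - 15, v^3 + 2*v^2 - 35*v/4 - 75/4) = v^2 - v/2 - 15/2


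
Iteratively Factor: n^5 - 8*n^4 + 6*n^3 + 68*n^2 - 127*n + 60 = (n - 4)*(n^4 - 4*n^3 - 10*n^2 + 28*n - 15) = (n - 4)*(n - 1)*(n^3 - 3*n^2 - 13*n + 15) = (n - 4)*(n - 1)*(n + 3)*(n^2 - 6*n + 5) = (n - 4)*(n - 1)^2*(n + 3)*(n - 5)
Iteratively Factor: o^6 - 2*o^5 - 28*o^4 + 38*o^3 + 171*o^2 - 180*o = (o + 4)*(o^5 - 6*o^4 - 4*o^3 + 54*o^2 - 45*o) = (o - 5)*(o + 4)*(o^4 - o^3 - 9*o^2 + 9*o) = (o - 5)*(o - 1)*(o + 4)*(o^3 - 9*o) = (o - 5)*(o - 3)*(o - 1)*(o + 4)*(o^2 + 3*o) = o*(o - 5)*(o - 3)*(o - 1)*(o + 4)*(o + 3)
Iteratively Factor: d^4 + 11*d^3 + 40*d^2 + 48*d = (d)*(d^3 + 11*d^2 + 40*d + 48) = d*(d + 4)*(d^2 + 7*d + 12) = d*(d + 4)^2*(d + 3)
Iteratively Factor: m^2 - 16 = (m - 4)*(m + 4)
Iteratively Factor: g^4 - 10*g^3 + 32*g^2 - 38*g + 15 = (g - 3)*(g^3 - 7*g^2 + 11*g - 5) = (g - 3)*(g - 1)*(g^2 - 6*g + 5) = (g - 3)*(g - 1)^2*(g - 5)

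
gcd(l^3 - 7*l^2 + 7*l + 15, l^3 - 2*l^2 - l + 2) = l + 1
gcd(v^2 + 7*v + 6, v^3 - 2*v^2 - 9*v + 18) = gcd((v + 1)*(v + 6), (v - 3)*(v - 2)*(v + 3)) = 1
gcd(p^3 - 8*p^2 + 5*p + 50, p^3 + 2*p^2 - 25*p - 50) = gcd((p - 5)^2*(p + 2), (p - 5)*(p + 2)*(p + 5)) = p^2 - 3*p - 10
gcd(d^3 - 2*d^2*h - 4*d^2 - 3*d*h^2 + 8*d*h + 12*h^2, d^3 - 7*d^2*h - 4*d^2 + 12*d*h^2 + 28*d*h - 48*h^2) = d^2 - 3*d*h - 4*d + 12*h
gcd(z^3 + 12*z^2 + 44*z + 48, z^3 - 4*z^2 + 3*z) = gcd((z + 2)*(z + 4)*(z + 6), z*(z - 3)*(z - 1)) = 1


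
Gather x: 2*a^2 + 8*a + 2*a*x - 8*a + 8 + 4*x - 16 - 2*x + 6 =2*a^2 + x*(2*a + 2) - 2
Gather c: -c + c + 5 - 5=0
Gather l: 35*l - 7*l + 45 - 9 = 28*l + 36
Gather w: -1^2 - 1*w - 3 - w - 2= -2*w - 6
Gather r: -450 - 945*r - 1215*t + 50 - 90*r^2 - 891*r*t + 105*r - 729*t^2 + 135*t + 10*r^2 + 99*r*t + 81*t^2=-80*r^2 + r*(-792*t - 840) - 648*t^2 - 1080*t - 400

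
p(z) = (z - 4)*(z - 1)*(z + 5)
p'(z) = (z - 4)*(z - 1) + (z - 4)*(z + 5) + (z - 1)*(z + 5) = 3*z^2 - 21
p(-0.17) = 23.57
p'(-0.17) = -20.91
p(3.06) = -15.61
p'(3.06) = 7.09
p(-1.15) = 42.63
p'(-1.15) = -17.03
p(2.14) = -15.14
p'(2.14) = -7.26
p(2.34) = -16.33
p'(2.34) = -4.57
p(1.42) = -6.96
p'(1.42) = -14.95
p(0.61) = 7.42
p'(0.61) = -19.88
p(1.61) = -9.64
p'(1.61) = -13.22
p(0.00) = 20.00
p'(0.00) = -21.00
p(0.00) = 20.00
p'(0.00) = -21.00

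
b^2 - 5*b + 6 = (b - 3)*(b - 2)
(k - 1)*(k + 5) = k^2 + 4*k - 5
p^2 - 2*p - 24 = (p - 6)*(p + 4)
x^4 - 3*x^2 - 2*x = x*(x - 2)*(x + 1)^2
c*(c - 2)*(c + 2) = c^3 - 4*c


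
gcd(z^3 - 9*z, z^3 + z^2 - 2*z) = z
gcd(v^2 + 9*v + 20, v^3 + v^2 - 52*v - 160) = v^2 + 9*v + 20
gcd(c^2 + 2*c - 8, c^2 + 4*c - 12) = c - 2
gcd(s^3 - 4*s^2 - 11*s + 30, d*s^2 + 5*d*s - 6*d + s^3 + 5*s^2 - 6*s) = 1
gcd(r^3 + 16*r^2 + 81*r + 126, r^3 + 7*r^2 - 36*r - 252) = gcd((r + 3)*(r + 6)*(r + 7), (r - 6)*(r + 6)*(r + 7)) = r^2 + 13*r + 42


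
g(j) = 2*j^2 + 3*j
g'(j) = 4*j + 3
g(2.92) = 25.81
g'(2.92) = 14.68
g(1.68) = 10.68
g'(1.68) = 9.72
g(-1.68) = 0.60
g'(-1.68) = -3.72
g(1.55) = 9.46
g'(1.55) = 9.20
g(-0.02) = -0.06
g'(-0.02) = 2.92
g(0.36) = 1.34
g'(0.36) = 4.44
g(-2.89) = 8.03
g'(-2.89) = -8.56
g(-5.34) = 41.01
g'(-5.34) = -18.36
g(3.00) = 27.00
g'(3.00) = 15.00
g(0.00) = 0.00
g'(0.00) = 3.00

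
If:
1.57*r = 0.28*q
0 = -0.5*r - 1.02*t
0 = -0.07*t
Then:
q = 0.00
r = 0.00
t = 0.00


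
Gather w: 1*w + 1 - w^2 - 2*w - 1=-w^2 - w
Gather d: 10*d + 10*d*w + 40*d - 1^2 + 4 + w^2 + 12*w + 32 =d*(10*w + 50) + w^2 + 12*w + 35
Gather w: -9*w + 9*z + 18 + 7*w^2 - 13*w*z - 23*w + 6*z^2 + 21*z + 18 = 7*w^2 + w*(-13*z - 32) + 6*z^2 + 30*z + 36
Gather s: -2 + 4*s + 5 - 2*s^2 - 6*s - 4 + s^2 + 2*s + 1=-s^2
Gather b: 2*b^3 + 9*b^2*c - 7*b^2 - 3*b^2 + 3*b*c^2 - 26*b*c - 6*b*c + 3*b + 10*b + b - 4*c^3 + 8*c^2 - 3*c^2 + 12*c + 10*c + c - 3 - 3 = 2*b^3 + b^2*(9*c - 10) + b*(3*c^2 - 32*c + 14) - 4*c^3 + 5*c^2 + 23*c - 6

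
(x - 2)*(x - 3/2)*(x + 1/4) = x^3 - 13*x^2/4 + 17*x/8 + 3/4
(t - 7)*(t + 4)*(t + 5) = t^3 + 2*t^2 - 43*t - 140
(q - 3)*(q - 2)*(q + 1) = q^3 - 4*q^2 + q + 6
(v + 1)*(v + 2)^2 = v^3 + 5*v^2 + 8*v + 4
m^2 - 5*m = m*(m - 5)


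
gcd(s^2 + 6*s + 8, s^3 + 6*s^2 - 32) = s + 4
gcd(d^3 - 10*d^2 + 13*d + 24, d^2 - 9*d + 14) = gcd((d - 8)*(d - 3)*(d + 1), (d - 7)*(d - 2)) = 1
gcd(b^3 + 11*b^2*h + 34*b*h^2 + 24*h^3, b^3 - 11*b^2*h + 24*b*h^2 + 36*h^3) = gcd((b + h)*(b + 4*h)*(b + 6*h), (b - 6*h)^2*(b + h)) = b + h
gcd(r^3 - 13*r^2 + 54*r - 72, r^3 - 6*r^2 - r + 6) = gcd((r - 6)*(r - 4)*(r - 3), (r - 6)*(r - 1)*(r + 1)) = r - 6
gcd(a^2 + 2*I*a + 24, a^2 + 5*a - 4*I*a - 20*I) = a - 4*I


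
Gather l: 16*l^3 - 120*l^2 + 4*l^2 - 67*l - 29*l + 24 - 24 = 16*l^3 - 116*l^2 - 96*l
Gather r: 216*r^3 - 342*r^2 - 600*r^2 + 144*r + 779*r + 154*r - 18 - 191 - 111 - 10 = 216*r^3 - 942*r^2 + 1077*r - 330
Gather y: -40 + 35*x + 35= 35*x - 5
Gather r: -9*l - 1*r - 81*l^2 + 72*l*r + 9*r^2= -81*l^2 - 9*l + 9*r^2 + r*(72*l - 1)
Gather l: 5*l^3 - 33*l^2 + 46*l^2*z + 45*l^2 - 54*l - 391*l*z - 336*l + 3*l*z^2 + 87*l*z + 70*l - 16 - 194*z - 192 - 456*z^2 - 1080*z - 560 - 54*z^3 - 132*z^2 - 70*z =5*l^3 + l^2*(46*z + 12) + l*(3*z^2 - 304*z - 320) - 54*z^3 - 588*z^2 - 1344*z - 768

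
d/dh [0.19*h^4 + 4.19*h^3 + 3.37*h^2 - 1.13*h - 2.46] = 0.76*h^3 + 12.57*h^2 + 6.74*h - 1.13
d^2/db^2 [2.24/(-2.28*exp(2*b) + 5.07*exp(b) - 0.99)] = (-2.24*(4.56*exp(b) - 5.07)*(9.12*exp(b) - 10.14)*exp(b) + (20.4288*exp(b) - 11.3568)*(2.28*exp(2*b) - 5.07*exp(b) + 0.99))*exp(b)/(2.28*exp(2*b) - 5.07*exp(b) + 0.99)^3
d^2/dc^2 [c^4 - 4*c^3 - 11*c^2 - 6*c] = 12*c^2 - 24*c - 22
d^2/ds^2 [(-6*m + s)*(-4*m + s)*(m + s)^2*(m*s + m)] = 2*m*(38*m^3 + 15*m^2*s + 5*m^2 - 48*m*s^2 - 24*m*s + 10*s^3 + 6*s^2)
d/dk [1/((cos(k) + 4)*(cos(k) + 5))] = (2*cos(k) + 9)*sin(k)/((cos(k) + 4)^2*(cos(k) + 5)^2)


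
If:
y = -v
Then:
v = -y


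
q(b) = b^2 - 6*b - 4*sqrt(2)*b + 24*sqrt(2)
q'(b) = 2*b - 6 - 4*sqrt(2)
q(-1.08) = 47.70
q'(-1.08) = -13.82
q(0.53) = 28.04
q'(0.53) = -10.60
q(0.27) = 30.87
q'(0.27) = -11.12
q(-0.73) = 42.98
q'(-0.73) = -13.12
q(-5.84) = 136.12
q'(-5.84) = -23.34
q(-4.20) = 100.54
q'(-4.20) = -20.06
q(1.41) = 19.49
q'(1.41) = -8.84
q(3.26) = 6.57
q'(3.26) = -5.14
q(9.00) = 10.03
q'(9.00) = 6.34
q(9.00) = 10.03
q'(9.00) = 6.34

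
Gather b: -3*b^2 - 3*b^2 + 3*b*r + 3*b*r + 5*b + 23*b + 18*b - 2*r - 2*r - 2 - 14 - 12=-6*b^2 + b*(6*r + 46) - 4*r - 28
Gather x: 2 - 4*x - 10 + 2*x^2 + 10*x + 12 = 2*x^2 + 6*x + 4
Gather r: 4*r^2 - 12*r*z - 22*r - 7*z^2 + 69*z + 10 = 4*r^2 + r*(-12*z - 22) - 7*z^2 + 69*z + 10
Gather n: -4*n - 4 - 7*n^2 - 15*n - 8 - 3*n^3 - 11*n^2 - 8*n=-3*n^3 - 18*n^2 - 27*n - 12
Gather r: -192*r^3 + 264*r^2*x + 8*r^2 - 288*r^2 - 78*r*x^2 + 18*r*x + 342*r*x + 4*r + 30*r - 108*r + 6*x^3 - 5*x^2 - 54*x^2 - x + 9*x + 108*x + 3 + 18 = -192*r^3 + r^2*(264*x - 280) + r*(-78*x^2 + 360*x - 74) + 6*x^3 - 59*x^2 + 116*x + 21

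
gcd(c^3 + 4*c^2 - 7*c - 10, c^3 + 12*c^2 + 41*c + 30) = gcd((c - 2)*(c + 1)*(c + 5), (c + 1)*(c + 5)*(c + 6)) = c^2 + 6*c + 5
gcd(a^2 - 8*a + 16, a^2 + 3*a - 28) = a - 4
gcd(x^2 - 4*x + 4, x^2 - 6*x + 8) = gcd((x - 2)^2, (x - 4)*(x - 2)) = x - 2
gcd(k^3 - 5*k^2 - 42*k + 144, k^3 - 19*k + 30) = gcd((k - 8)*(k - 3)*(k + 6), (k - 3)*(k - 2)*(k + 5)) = k - 3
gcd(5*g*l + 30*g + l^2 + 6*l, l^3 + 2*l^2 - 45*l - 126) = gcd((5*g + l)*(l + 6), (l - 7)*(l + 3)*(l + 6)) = l + 6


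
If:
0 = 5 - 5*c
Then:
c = 1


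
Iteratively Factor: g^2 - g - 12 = (g - 4)*(g + 3)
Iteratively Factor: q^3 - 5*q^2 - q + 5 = (q + 1)*(q^2 - 6*q + 5) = (q - 1)*(q + 1)*(q - 5)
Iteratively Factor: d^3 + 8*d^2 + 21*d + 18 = (d + 3)*(d^2 + 5*d + 6) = (d + 3)^2*(d + 2)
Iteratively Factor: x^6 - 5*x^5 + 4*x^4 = (x)*(x^5 - 5*x^4 + 4*x^3) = x^2*(x^4 - 5*x^3 + 4*x^2) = x^2*(x - 1)*(x^3 - 4*x^2) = x^3*(x - 1)*(x^2 - 4*x) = x^4*(x - 1)*(x - 4)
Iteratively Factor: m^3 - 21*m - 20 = (m + 1)*(m^2 - m - 20) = (m - 5)*(m + 1)*(m + 4)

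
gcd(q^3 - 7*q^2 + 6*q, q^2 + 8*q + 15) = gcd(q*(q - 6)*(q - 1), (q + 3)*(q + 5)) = 1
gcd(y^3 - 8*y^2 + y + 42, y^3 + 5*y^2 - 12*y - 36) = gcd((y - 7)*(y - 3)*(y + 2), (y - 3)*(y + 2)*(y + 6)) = y^2 - y - 6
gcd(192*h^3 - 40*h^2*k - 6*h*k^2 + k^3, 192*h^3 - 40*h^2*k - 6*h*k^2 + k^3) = 192*h^3 - 40*h^2*k - 6*h*k^2 + k^3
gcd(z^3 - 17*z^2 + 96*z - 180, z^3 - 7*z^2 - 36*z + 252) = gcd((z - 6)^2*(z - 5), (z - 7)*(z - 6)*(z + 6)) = z - 6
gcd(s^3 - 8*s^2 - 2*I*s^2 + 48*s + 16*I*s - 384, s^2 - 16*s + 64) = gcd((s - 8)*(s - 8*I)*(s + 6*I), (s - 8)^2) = s - 8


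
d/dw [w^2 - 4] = 2*w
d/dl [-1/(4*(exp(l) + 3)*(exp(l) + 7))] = (exp(l) + 5)*exp(l)/(2*(exp(l) + 3)^2*(exp(l) + 7)^2)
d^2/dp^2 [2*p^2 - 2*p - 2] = 4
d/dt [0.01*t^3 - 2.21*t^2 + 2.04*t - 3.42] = 0.03*t^2 - 4.42*t + 2.04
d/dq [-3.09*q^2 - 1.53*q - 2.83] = -6.18*q - 1.53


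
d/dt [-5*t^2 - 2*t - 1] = -10*t - 2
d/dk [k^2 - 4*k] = 2*k - 4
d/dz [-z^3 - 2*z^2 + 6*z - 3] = -3*z^2 - 4*z + 6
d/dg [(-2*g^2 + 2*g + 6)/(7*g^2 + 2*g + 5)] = 2*(-9*g^2 - 52*g - 1)/(49*g^4 + 28*g^3 + 74*g^2 + 20*g + 25)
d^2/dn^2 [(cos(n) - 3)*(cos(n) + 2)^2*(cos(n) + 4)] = 161*cos(n)/4 - 4*cos(2*n)^2 + 6*cos(2*n) - 45*cos(3*n)/4 + 2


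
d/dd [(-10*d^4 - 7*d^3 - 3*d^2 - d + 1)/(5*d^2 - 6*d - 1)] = (-100*d^5 + 145*d^4 + 124*d^3 + 44*d^2 - 4*d + 7)/(25*d^4 - 60*d^3 + 26*d^2 + 12*d + 1)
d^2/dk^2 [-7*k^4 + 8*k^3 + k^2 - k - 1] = -84*k^2 + 48*k + 2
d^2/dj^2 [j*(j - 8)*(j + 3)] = 6*j - 10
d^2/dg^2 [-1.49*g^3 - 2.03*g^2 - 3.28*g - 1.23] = -8.94*g - 4.06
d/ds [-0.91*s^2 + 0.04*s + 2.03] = 0.04 - 1.82*s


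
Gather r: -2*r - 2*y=-2*r - 2*y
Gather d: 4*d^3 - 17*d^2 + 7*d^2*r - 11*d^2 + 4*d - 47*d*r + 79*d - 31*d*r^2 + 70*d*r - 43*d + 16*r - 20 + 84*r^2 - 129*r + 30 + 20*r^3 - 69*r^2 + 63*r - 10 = 4*d^3 + d^2*(7*r - 28) + d*(-31*r^2 + 23*r + 40) + 20*r^3 + 15*r^2 - 50*r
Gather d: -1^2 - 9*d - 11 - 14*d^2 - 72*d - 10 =-14*d^2 - 81*d - 22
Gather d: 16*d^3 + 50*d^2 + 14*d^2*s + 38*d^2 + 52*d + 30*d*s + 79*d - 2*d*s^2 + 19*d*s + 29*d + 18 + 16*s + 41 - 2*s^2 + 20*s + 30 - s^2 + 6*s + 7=16*d^3 + d^2*(14*s + 88) + d*(-2*s^2 + 49*s + 160) - 3*s^2 + 42*s + 96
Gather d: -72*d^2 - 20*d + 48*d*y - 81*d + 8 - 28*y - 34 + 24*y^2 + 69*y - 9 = -72*d^2 + d*(48*y - 101) + 24*y^2 + 41*y - 35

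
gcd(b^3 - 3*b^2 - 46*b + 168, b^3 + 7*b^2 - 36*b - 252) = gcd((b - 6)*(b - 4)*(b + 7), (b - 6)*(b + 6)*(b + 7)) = b^2 + b - 42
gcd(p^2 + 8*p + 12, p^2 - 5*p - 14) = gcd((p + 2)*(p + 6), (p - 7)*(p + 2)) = p + 2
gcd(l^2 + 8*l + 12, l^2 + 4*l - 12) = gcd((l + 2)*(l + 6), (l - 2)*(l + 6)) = l + 6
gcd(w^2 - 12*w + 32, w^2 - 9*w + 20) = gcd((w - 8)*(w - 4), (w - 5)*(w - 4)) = w - 4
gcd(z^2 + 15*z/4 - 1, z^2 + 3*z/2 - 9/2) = 1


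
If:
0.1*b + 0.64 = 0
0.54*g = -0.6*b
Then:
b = -6.40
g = 7.11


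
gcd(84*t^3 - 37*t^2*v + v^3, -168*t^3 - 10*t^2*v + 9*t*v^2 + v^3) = 28*t^2 - 3*t*v - v^2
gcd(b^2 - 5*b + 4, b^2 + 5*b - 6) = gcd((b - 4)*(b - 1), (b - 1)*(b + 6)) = b - 1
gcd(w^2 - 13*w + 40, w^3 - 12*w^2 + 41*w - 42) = 1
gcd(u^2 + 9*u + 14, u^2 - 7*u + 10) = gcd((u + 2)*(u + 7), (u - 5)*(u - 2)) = 1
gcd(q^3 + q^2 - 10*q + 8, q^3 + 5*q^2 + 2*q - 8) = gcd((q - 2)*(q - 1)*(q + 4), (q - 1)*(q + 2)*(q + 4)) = q^2 + 3*q - 4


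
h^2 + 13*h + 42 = (h + 6)*(h + 7)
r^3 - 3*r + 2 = (r - 1)^2*(r + 2)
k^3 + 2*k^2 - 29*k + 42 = (k - 3)*(k - 2)*(k + 7)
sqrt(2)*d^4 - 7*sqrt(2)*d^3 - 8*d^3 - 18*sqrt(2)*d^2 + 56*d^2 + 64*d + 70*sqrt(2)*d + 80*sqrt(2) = (d - 8)*(d - 5*sqrt(2))*(d + sqrt(2))*(sqrt(2)*d + sqrt(2))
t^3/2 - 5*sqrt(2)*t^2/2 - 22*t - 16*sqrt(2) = (t/2 + sqrt(2))*(t - 8*sqrt(2))*(t + sqrt(2))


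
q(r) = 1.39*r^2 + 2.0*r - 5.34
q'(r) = 2.78*r + 2.0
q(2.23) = 6.03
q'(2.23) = 8.20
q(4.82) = 36.59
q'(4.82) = 15.40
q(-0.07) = -5.47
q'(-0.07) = 1.81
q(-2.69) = -0.66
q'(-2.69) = -5.48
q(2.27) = 6.36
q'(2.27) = 8.31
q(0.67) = -3.38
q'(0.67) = 3.86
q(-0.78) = -6.05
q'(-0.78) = -0.17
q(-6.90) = 47.04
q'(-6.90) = -17.18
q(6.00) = 56.70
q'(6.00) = 18.68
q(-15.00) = 277.41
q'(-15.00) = -39.70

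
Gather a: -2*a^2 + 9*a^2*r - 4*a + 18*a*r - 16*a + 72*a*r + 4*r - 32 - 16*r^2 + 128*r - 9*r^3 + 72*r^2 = a^2*(9*r - 2) + a*(90*r - 20) - 9*r^3 + 56*r^2 + 132*r - 32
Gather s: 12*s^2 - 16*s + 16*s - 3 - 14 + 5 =12*s^2 - 12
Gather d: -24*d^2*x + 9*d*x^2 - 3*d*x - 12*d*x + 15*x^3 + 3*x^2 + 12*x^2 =-24*d^2*x + d*(9*x^2 - 15*x) + 15*x^3 + 15*x^2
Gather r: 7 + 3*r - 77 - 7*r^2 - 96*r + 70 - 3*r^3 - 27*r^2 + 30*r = -3*r^3 - 34*r^2 - 63*r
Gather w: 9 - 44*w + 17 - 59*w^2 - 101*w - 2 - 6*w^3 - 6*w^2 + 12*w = -6*w^3 - 65*w^2 - 133*w + 24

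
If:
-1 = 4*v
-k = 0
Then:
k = 0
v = -1/4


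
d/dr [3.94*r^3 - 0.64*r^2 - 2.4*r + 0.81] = 11.82*r^2 - 1.28*r - 2.4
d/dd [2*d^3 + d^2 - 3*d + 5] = 6*d^2 + 2*d - 3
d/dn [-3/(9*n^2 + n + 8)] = 3*(18*n + 1)/(9*n^2 + n + 8)^2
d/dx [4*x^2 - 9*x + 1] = 8*x - 9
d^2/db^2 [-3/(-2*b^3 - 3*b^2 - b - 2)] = 6*(-3*(2*b + 1)*(2*b^3 + 3*b^2 + b + 2) + (6*b^2 + 6*b + 1)^2)/(2*b^3 + 3*b^2 + b + 2)^3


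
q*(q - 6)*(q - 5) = q^3 - 11*q^2 + 30*q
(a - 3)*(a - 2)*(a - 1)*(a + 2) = a^4 - 4*a^3 - a^2 + 16*a - 12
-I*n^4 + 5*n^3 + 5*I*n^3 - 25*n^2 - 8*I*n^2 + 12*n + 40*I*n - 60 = (n - 5)*(n - 2*I)*(n + 6*I)*(-I*n + 1)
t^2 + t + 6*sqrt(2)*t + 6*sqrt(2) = (t + 1)*(t + 6*sqrt(2))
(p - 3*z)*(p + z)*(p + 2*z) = p^3 - 7*p*z^2 - 6*z^3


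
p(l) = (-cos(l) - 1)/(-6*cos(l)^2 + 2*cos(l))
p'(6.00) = -0.32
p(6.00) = 0.54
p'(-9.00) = 0.07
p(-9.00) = 0.01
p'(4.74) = 648.64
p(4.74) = -20.29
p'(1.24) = 8646.89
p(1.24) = -79.63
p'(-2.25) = 0.42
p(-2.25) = 0.10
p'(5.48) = -2.93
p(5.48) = 1.13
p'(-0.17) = -0.18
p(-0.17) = 0.51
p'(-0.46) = -0.66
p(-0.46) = 0.63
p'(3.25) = 0.01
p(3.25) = 0.00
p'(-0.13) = -0.13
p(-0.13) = 0.51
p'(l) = (-12*sin(l)*cos(l) + 2*sin(l))*(-cos(l) - 1)/(-6*cos(l)^2 + 2*cos(l))^2 + sin(l)/(-6*cos(l)^2 + 2*cos(l)) = (3*sin(l) - sin(l)/cos(l)^2 + 6*tan(l))/(2*(3*cos(l) - 1)^2)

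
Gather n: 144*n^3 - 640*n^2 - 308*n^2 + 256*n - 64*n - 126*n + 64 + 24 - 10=144*n^3 - 948*n^2 + 66*n + 78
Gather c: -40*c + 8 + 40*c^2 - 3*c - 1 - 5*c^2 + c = 35*c^2 - 42*c + 7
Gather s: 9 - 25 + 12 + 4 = 0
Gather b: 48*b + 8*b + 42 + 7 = 56*b + 49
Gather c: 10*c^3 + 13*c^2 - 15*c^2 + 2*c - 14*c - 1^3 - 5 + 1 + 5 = 10*c^3 - 2*c^2 - 12*c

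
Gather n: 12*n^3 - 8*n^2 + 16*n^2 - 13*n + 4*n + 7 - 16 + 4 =12*n^3 + 8*n^2 - 9*n - 5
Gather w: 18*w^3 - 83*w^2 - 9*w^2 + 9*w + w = 18*w^3 - 92*w^2 + 10*w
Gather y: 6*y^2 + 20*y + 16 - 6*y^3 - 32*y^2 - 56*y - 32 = -6*y^3 - 26*y^2 - 36*y - 16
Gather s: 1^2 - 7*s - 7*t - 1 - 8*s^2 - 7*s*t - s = -8*s^2 + s*(-7*t - 8) - 7*t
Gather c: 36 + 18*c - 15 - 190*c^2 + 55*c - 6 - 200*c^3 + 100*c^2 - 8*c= -200*c^3 - 90*c^2 + 65*c + 15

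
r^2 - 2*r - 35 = (r - 7)*(r + 5)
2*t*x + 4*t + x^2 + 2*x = (2*t + x)*(x + 2)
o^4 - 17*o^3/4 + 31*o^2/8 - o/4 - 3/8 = (o - 3)*(o - 1)*(o - 1/2)*(o + 1/4)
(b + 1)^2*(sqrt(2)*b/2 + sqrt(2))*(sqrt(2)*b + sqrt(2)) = b^4 + 5*b^3 + 9*b^2 + 7*b + 2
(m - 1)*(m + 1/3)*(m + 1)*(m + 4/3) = m^4 + 5*m^3/3 - 5*m^2/9 - 5*m/3 - 4/9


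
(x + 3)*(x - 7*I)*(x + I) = x^3 + 3*x^2 - 6*I*x^2 + 7*x - 18*I*x + 21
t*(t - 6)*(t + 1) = t^3 - 5*t^2 - 6*t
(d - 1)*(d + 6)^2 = d^3 + 11*d^2 + 24*d - 36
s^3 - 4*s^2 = s^2*(s - 4)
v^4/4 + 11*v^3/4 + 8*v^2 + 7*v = v*(v/2 + 1)^2*(v + 7)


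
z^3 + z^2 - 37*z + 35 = (z - 5)*(z - 1)*(z + 7)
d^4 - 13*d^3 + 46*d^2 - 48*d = d*(d - 8)*(d - 3)*(d - 2)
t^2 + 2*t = t*(t + 2)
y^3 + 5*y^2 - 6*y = y*(y - 1)*(y + 6)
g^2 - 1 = (g - 1)*(g + 1)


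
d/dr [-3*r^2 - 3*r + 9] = -6*r - 3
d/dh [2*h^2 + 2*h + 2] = 4*h + 2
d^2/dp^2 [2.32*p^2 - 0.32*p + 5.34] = 4.64000000000000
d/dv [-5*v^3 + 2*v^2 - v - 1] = -15*v^2 + 4*v - 1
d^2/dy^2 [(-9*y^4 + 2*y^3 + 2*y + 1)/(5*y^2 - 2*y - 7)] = 2*(-225*y^6 + 270*y^5 + 837*y^4 - 880*y^3 - 2487*y^2 + 474*y + 11)/(125*y^6 - 150*y^5 - 465*y^4 + 412*y^3 + 651*y^2 - 294*y - 343)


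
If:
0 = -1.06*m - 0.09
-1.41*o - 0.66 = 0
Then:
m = -0.08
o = -0.47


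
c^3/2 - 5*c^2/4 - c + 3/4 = (c/2 + 1/2)*(c - 3)*(c - 1/2)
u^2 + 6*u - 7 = (u - 1)*(u + 7)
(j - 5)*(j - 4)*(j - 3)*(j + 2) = j^4 - 10*j^3 + 23*j^2 + 34*j - 120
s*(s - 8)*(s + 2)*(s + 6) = s^4 - 52*s^2 - 96*s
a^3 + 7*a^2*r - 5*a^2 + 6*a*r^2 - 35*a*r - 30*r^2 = (a - 5)*(a + r)*(a + 6*r)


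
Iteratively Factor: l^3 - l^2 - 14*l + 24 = (l - 2)*(l^2 + l - 12) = (l - 3)*(l - 2)*(l + 4)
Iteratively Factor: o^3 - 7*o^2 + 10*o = (o)*(o^2 - 7*o + 10) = o*(o - 2)*(o - 5)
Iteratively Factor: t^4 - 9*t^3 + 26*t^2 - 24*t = (t)*(t^3 - 9*t^2 + 26*t - 24) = t*(t - 4)*(t^2 - 5*t + 6) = t*(t - 4)*(t - 3)*(t - 2)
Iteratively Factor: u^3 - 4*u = (u)*(u^2 - 4) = u*(u + 2)*(u - 2)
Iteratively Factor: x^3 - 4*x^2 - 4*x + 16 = (x - 4)*(x^2 - 4) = (x - 4)*(x + 2)*(x - 2)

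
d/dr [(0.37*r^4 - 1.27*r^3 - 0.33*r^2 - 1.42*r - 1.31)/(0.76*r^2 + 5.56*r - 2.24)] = (0.5624*r^5 + 5.2064*r^4 - 17.4376*r^3 + 7.7788*r^2 + 3.4696*r + 10.4644)/(0.5776*r^4 + 8.4512*r^3 + 27.5088*r^2 - 24.9088*r + 5.0176)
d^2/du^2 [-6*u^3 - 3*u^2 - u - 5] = -36*u - 6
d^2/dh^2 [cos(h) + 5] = -cos(h)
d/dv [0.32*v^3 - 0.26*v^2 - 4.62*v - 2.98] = 0.96*v^2 - 0.52*v - 4.62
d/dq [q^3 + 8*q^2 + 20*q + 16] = 3*q^2 + 16*q + 20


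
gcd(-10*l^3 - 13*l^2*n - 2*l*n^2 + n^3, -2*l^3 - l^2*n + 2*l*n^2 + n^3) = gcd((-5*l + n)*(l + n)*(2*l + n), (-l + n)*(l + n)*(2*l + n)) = 2*l^2 + 3*l*n + n^2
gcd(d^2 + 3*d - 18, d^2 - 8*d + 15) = d - 3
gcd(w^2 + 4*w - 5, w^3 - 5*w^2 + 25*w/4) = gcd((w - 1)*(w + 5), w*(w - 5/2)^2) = 1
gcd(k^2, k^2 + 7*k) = k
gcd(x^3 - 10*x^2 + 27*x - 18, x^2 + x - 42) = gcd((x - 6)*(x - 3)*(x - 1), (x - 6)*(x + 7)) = x - 6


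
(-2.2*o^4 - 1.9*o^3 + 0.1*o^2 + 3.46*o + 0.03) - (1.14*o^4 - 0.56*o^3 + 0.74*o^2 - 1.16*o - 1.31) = -3.34*o^4 - 1.34*o^3 - 0.64*o^2 + 4.62*o + 1.34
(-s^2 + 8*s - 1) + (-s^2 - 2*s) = -2*s^2 + 6*s - 1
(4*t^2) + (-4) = 4*t^2 - 4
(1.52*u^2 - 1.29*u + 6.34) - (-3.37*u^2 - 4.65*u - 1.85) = 4.89*u^2 + 3.36*u + 8.19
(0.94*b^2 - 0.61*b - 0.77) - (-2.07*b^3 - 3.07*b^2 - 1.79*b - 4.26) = 2.07*b^3 + 4.01*b^2 + 1.18*b + 3.49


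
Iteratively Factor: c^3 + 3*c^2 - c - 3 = (c - 1)*(c^2 + 4*c + 3) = (c - 1)*(c + 3)*(c + 1)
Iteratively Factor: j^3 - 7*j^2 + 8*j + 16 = (j - 4)*(j^2 - 3*j - 4) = (j - 4)*(j + 1)*(j - 4)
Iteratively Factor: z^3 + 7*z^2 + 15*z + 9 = (z + 1)*(z^2 + 6*z + 9) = (z + 1)*(z + 3)*(z + 3)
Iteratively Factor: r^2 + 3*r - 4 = (r - 1)*(r + 4)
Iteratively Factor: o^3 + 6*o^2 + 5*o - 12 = (o - 1)*(o^2 + 7*o + 12) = (o - 1)*(o + 3)*(o + 4)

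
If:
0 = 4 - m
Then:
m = 4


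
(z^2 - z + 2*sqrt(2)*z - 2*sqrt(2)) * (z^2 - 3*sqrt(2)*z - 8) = z^4 - sqrt(2)*z^3 - z^3 - 20*z^2 + sqrt(2)*z^2 - 16*sqrt(2)*z + 20*z + 16*sqrt(2)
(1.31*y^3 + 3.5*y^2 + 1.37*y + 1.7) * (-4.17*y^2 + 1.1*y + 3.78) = -5.4627*y^5 - 13.154*y^4 + 3.0889*y^3 + 7.648*y^2 + 7.0486*y + 6.426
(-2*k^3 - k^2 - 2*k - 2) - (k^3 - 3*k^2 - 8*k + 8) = -3*k^3 + 2*k^2 + 6*k - 10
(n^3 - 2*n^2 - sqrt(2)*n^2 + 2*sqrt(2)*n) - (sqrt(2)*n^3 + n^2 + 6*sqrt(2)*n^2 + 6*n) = -sqrt(2)*n^3 + n^3 - 7*sqrt(2)*n^2 - 3*n^2 - 6*n + 2*sqrt(2)*n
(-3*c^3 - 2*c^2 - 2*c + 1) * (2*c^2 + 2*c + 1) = -6*c^5 - 10*c^4 - 11*c^3 - 4*c^2 + 1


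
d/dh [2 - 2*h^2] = -4*h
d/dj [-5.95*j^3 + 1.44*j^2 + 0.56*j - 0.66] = -17.85*j^2 + 2.88*j + 0.56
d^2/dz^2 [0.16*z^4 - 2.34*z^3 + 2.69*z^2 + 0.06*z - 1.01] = 1.92*z^2 - 14.04*z + 5.38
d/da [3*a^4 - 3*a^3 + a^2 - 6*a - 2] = 12*a^3 - 9*a^2 + 2*a - 6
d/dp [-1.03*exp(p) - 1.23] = -1.03*exp(p)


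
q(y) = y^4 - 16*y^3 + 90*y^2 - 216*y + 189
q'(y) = 4*y^3 - 48*y^2 + 180*y - 216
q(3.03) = -0.00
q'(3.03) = -0.01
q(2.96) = 0.00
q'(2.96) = -0.02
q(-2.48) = 1560.09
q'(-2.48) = -1018.63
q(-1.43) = 732.89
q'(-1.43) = -583.25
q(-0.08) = 206.86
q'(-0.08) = -230.71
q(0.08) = 172.29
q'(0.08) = -201.91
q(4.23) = -5.15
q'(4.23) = -10.71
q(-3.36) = 2665.21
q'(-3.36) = -1514.43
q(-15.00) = 128304.00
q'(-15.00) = -27216.00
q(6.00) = -27.00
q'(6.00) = 0.00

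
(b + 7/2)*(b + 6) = b^2 + 19*b/2 + 21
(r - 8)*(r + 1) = r^2 - 7*r - 8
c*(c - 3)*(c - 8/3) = c^3 - 17*c^2/3 + 8*c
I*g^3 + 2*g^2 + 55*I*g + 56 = (g - 8*I)*(g + 7*I)*(I*g + 1)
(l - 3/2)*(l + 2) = l^2 + l/2 - 3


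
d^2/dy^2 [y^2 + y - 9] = 2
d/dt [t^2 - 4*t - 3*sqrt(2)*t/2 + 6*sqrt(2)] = 2*t - 4 - 3*sqrt(2)/2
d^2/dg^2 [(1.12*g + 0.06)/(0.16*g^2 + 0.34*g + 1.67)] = ((0.32*g + 0.34)*(0.64*g + 0.68)*(1.12*g + 0.06) - (1.0752*g + 0.7808)*(0.16*g^2 + 0.34*g + 1.67))/(0.16*g^2 + 0.34*g + 1.67)^3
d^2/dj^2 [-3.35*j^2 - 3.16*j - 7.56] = -6.70000000000000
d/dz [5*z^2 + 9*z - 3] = 10*z + 9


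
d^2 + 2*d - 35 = (d - 5)*(d + 7)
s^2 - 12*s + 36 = (s - 6)^2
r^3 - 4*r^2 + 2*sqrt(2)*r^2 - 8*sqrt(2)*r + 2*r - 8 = (r - 4)*(r + sqrt(2))^2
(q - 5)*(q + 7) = q^2 + 2*q - 35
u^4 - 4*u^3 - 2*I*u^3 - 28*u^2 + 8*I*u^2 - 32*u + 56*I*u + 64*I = (u - 8)*(u + 2)^2*(u - 2*I)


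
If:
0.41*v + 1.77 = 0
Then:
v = -4.32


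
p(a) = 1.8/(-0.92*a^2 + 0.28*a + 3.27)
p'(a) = 1.8*(1.84*a - 0.28)/(-0.92*a^2 + 0.28*a + 3.27)^2 = (3.312*a - 0.504)/(-0.92*a^2 + 0.28*a + 3.27)^2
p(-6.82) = -0.04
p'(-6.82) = -0.01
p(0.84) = 0.63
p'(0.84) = 0.28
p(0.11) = 0.55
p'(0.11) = -0.01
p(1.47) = 1.06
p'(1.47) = 1.52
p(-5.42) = -0.07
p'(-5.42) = -0.03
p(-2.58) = -0.50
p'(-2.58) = -0.71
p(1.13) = 0.75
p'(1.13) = 0.56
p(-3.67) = -0.18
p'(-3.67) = -0.12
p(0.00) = 0.55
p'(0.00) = -0.05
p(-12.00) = -0.01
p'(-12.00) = -0.00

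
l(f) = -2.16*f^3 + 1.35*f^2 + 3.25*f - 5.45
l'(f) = -6.48*f^2 + 2.7*f + 3.25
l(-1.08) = -4.66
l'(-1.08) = -7.22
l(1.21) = -3.37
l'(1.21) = -2.97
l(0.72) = -3.22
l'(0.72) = 1.83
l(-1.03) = -5.00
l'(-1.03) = -6.41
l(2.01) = -11.00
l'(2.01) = -17.50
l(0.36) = -4.21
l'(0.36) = 3.38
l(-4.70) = 233.35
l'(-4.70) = -152.58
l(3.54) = -72.85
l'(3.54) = -68.40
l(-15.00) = 7539.55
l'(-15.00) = -1495.25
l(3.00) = -41.87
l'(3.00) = -46.97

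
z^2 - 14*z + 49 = (z - 7)^2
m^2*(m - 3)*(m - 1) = m^4 - 4*m^3 + 3*m^2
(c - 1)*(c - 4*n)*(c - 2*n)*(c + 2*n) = c^4 - 4*c^3*n - c^3 - 4*c^2*n^2 + 4*c^2*n + 16*c*n^3 + 4*c*n^2 - 16*n^3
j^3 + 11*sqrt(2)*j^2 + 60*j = j*(j + 5*sqrt(2))*(j + 6*sqrt(2))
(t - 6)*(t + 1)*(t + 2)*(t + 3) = t^4 - 25*t^2 - 60*t - 36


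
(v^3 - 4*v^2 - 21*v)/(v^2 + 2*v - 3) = v*(v - 7)/(v - 1)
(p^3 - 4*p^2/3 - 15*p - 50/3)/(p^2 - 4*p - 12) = (3*p^2 - 10*p - 25)/(3*(p - 6))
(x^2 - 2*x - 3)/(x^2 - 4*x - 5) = (x - 3)/(x - 5)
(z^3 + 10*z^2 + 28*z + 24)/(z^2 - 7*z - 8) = (z^3 + 10*z^2 + 28*z + 24)/(z^2 - 7*z - 8)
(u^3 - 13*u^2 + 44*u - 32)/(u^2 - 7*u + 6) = (u^2 - 12*u + 32)/(u - 6)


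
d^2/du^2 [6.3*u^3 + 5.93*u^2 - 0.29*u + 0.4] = 37.8*u + 11.86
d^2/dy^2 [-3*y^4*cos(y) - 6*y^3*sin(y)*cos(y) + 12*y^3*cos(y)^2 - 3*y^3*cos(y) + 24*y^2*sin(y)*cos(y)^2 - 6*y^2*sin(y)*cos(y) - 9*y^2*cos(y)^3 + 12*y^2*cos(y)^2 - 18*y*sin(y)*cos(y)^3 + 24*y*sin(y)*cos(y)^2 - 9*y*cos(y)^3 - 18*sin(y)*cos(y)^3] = 3*y^4*cos(y) + 24*y^3*sin(y) + 12*y^3*sin(2*y) + 3*y^3*cos(y) - 24*y^3*cos(2*y) + 12*y^2*sin(y) - 54*y^2*sin(3*y) - 60*sqrt(2)*y^2*sin(2*y + pi/4) - 117*y^2*cos(y)/4 + 81*y^2*cos(3*y)/4 + 21*y*sin(y) - 48*y*sin(2*y) - 27*y*sin(3*y) + 36*y*sin(4*y) + 51*y*cos(y)/4 + 12*y*cos(2*y) + 369*y*cos(3*y)/4 + 36*y + 51*sin(y)/2 + 12*sin(2*y) + 51*sin(3*y)/2 + 36*sin(4*y) - 3*cos(y)/2 - 36*cos(2*y)^2 - 6*cos(2*y) + 63*cos(3*y)/2 + 30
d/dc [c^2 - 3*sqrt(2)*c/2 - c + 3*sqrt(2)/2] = 2*c - 3*sqrt(2)/2 - 1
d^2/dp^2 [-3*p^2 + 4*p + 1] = -6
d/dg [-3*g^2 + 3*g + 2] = 3 - 6*g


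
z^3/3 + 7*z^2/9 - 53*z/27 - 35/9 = (z/3 + 1)*(z - 7/3)*(z + 5/3)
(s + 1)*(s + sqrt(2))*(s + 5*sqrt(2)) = s^3 + s^2 + 6*sqrt(2)*s^2 + 6*sqrt(2)*s + 10*s + 10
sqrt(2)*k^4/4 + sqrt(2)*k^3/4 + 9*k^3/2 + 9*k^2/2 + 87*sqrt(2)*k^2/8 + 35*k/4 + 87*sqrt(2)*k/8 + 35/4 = (k/2 + 1/2)*(k + 7*sqrt(2)/2)*(k + 5*sqrt(2))*(sqrt(2)*k/2 + 1/2)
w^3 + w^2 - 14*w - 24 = (w - 4)*(w + 2)*(w + 3)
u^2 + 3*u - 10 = (u - 2)*(u + 5)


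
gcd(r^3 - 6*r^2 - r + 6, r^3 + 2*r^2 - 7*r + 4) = r - 1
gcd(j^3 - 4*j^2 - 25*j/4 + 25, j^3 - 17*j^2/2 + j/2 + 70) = j^2 - 3*j/2 - 10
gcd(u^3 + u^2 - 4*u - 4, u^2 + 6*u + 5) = u + 1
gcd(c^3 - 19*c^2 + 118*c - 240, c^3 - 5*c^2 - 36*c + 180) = c^2 - 11*c + 30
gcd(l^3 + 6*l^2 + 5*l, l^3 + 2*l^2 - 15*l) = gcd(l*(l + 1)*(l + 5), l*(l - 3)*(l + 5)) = l^2 + 5*l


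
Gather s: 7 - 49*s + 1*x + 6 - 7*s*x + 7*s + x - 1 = s*(-7*x - 42) + 2*x + 12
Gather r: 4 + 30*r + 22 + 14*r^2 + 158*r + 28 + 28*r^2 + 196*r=42*r^2 + 384*r + 54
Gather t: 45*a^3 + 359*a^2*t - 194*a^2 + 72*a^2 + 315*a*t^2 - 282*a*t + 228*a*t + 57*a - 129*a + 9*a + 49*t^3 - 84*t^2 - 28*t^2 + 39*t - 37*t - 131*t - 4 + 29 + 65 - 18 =45*a^3 - 122*a^2 - 63*a + 49*t^3 + t^2*(315*a - 112) + t*(359*a^2 - 54*a - 129) + 72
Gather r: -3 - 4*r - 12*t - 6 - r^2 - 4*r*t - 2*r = -r^2 + r*(-4*t - 6) - 12*t - 9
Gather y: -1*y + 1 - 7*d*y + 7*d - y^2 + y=-7*d*y + 7*d - y^2 + 1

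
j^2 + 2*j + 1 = (j + 1)^2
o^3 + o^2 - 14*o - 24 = (o - 4)*(o + 2)*(o + 3)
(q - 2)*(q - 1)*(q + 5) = q^3 + 2*q^2 - 13*q + 10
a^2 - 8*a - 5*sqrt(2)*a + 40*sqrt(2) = (a - 8)*(a - 5*sqrt(2))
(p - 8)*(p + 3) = p^2 - 5*p - 24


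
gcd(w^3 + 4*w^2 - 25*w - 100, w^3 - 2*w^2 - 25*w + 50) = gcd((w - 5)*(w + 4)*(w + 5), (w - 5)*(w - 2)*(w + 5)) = w^2 - 25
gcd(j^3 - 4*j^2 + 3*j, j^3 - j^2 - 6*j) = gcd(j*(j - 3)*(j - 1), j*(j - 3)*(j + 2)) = j^2 - 3*j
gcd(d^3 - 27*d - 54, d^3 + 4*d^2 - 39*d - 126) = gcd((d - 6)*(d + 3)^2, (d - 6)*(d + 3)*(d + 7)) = d^2 - 3*d - 18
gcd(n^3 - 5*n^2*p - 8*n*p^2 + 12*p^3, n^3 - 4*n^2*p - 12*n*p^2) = -n^2 + 4*n*p + 12*p^2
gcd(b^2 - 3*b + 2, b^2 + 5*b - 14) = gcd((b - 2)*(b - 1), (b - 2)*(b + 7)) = b - 2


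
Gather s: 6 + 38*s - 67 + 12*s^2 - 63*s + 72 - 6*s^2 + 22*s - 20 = 6*s^2 - 3*s - 9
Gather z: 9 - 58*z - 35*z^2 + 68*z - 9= -35*z^2 + 10*z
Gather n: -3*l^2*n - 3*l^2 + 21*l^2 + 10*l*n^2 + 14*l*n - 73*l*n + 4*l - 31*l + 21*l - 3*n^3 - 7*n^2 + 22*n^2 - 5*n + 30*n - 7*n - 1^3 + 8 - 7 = 18*l^2 - 6*l - 3*n^3 + n^2*(10*l + 15) + n*(-3*l^2 - 59*l + 18)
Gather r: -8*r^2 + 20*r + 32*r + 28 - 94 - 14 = -8*r^2 + 52*r - 80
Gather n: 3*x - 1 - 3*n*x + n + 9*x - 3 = n*(1 - 3*x) + 12*x - 4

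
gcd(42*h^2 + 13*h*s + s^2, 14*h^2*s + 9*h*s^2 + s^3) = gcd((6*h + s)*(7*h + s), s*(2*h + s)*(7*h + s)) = 7*h + s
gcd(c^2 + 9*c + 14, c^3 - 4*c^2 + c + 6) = 1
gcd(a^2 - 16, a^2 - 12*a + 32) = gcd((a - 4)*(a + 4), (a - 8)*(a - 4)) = a - 4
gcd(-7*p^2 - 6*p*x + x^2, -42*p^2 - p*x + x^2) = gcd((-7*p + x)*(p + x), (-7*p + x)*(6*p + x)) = -7*p + x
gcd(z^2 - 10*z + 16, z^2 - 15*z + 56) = z - 8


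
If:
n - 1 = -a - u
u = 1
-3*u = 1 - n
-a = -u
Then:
No Solution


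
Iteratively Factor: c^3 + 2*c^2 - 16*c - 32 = (c + 4)*(c^2 - 2*c - 8) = (c - 4)*(c + 4)*(c + 2)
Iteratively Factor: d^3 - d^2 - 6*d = (d + 2)*(d^2 - 3*d) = d*(d + 2)*(d - 3)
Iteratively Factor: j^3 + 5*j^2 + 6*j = (j + 3)*(j^2 + 2*j) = (j + 2)*(j + 3)*(j)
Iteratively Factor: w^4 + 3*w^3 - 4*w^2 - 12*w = (w - 2)*(w^3 + 5*w^2 + 6*w) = (w - 2)*(w + 3)*(w^2 + 2*w) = w*(w - 2)*(w + 3)*(w + 2)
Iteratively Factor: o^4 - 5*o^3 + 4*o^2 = (o)*(o^3 - 5*o^2 + 4*o) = o^2*(o^2 - 5*o + 4) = o^2*(o - 4)*(o - 1)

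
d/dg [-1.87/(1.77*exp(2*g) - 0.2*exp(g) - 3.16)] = (6.6198*exp(g) - 0.374)*exp(g)/(-1.77*exp(2*g) + 0.2*exp(g) + 3.16)^2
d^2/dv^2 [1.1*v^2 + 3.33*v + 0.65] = 2.20000000000000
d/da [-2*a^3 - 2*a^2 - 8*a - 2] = -6*a^2 - 4*a - 8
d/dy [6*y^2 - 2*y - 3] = 12*y - 2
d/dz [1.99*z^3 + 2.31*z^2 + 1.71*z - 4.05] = 5.97*z^2 + 4.62*z + 1.71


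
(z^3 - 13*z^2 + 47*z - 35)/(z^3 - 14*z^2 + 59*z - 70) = (z - 1)/(z - 2)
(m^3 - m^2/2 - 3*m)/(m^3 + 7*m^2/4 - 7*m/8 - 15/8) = 4*m*(m - 2)/(4*m^2 + m - 5)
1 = 1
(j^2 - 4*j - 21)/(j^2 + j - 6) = (j - 7)/(j - 2)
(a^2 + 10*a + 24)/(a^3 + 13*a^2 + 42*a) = (a + 4)/(a*(a + 7))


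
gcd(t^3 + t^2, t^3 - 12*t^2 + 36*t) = t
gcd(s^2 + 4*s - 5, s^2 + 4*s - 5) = s^2 + 4*s - 5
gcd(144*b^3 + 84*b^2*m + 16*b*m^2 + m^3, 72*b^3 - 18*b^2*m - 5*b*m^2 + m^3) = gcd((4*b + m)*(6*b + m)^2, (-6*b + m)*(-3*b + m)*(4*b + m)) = 4*b + m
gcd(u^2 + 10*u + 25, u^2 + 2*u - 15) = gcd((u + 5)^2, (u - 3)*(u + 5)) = u + 5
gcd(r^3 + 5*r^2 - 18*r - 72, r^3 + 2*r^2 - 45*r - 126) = r^2 + 9*r + 18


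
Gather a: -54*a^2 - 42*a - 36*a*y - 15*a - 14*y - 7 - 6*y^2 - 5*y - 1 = -54*a^2 + a*(-36*y - 57) - 6*y^2 - 19*y - 8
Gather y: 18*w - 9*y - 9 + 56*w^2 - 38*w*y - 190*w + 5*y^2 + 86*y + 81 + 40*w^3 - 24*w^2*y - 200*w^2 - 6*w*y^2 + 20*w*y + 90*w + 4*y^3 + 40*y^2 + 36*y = 40*w^3 - 144*w^2 - 82*w + 4*y^3 + y^2*(45 - 6*w) + y*(-24*w^2 - 18*w + 113) + 72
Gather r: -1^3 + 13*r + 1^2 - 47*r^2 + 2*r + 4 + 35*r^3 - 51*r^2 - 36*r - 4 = 35*r^3 - 98*r^2 - 21*r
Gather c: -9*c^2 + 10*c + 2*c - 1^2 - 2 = -9*c^2 + 12*c - 3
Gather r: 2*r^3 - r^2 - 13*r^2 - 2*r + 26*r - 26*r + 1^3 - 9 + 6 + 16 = 2*r^3 - 14*r^2 - 2*r + 14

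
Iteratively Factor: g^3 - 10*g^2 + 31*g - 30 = (g - 2)*(g^2 - 8*g + 15) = (g - 3)*(g - 2)*(g - 5)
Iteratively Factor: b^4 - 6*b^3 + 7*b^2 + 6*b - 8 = (b - 4)*(b^3 - 2*b^2 - b + 2) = (b - 4)*(b - 2)*(b^2 - 1) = (b - 4)*(b - 2)*(b - 1)*(b + 1)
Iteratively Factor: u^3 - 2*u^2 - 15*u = (u - 5)*(u^2 + 3*u) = (u - 5)*(u + 3)*(u)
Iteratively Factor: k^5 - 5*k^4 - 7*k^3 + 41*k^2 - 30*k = (k)*(k^4 - 5*k^3 - 7*k^2 + 41*k - 30) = k*(k - 1)*(k^3 - 4*k^2 - 11*k + 30) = k*(k - 5)*(k - 1)*(k^2 + k - 6) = k*(k - 5)*(k - 2)*(k - 1)*(k + 3)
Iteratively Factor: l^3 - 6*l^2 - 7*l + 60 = (l - 5)*(l^2 - l - 12) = (l - 5)*(l + 3)*(l - 4)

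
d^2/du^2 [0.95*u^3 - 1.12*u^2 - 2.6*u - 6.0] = 5.7*u - 2.24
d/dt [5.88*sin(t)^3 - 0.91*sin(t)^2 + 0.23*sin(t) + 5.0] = (17.64*sin(t)^2 - 1.82*sin(t) + 0.23)*cos(t)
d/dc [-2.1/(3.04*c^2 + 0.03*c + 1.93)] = (12.768*c + 0.063)/(3.04*c^2 + 0.03*c + 1.93)^2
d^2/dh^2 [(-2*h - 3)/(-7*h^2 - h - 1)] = 2*((2*h + 3)*(14*h + 1)^2 - (42*h + 23)*(7*h^2 + h + 1))/(7*h^2 + h + 1)^3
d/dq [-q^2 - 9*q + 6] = -2*q - 9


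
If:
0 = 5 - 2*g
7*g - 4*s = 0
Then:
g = 5/2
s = 35/8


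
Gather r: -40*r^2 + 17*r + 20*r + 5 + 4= -40*r^2 + 37*r + 9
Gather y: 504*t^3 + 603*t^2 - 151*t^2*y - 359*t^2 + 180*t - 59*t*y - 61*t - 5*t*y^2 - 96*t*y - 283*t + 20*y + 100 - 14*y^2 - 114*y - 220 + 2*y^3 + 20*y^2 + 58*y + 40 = 504*t^3 + 244*t^2 - 164*t + 2*y^3 + y^2*(6 - 5*t) + y*(-151*t^2 - 155*t - 36) - 80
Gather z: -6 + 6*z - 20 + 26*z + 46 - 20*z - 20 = 12*z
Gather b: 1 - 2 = -1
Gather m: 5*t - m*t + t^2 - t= -m*t + t^2 + 4*t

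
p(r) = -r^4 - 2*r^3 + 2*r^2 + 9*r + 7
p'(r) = -4*r^3 - 6*r^2 + 4*r + 9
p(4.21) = -383.04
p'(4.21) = -378.98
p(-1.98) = -2.82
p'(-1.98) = 8.61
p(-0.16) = 5.62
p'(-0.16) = 8.22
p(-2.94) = -26.06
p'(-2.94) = 47.03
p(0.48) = 11.51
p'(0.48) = 9.10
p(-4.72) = -276.94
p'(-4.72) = 277.07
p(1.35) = 14.55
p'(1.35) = -6.38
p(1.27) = 14.96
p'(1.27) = -3.79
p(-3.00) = -29.00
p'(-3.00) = 51.00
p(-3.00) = -29.00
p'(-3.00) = 51.00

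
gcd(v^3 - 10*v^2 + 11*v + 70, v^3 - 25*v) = v - 5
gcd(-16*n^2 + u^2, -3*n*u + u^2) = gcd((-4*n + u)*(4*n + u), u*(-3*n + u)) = 1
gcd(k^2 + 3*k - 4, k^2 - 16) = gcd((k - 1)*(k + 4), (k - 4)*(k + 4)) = k + 4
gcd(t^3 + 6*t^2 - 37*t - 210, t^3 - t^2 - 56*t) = t + 7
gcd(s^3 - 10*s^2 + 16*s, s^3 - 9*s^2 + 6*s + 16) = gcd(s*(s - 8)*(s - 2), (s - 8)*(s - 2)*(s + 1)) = s^2 - 10*s + 16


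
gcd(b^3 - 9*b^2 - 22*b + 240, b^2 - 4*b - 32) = b - 8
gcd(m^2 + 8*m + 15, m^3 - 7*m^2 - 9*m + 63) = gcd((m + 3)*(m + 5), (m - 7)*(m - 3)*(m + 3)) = m + 3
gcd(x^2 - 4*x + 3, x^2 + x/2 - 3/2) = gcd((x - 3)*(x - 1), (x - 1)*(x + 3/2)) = x - 1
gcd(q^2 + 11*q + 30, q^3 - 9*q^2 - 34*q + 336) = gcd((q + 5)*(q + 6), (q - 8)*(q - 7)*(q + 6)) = q + 6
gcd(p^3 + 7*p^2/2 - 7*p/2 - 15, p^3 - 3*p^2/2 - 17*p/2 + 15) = p^2 + p - 6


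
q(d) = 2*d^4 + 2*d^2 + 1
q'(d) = 8*d^3 + 4*d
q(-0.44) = 1.46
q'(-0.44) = -2.44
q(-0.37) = 1.31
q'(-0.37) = -1.89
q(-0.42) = 1.42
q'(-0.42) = -2.27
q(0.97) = 4.65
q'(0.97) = 11.18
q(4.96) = 1260.68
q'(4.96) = 996.03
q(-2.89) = 157.22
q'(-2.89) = -204.66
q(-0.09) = 1.02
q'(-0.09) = -0.37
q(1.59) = 18.84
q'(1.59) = 38.52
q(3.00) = 181.00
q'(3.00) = 228.00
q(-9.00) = 13285.00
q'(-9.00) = -5868.00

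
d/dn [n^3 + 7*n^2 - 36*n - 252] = 3*n^2 + 14*n - 36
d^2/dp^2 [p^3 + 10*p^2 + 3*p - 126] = 6*p + 20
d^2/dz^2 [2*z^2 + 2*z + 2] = 4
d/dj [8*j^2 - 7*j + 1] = 16*j - 7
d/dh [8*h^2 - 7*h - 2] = 16*h - 7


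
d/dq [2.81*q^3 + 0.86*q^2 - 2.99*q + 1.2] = 8.43*q^2 + 1.72*q - 2.99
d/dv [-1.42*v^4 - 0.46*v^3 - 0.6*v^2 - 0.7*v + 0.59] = -5.68*v^3 - 1.38*v^2 - 1.2*v - 0.7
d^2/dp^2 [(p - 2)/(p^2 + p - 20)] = 2*((1 - 3*p)*(p^2 + p - 20) + (p - 2)*(2*p + 1)^2)/(p^2 + p - 20)^3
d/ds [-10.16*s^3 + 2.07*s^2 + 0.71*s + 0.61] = -30.48*s^2 + 4.14*s + 0.71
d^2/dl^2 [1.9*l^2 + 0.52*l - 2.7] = 3.80000000000000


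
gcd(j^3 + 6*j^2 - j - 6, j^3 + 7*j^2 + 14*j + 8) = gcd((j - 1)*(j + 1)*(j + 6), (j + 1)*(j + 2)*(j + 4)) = j + 1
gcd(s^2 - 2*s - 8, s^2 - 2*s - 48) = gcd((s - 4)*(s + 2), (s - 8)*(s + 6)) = 1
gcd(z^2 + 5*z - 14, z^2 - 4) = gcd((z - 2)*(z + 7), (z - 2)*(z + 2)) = z - 2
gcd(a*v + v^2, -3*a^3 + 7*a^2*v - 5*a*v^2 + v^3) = 1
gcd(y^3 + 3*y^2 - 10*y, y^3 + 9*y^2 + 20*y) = y^2 + 5*y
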